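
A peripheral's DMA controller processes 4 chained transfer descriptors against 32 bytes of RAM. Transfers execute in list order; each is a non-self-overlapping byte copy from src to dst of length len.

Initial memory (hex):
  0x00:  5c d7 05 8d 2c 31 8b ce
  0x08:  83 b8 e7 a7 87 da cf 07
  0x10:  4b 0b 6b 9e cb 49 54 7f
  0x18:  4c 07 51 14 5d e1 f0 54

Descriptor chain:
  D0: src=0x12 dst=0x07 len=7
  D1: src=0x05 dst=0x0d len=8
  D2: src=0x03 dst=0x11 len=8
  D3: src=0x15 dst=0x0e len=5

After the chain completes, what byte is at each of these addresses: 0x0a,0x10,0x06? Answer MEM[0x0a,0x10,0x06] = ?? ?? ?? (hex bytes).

D0: mem[0x07..0x0d] <- [6b 9e cb 49 54 7f 4c]
D1: mem[0x0d..0x14] <- [31 8b 6b 9e cb 49 54 7f]
D2: mem[0x11..0x18] <- [8d 2c 31 8b 6b 9e cb 49]
D3: mem[0x0e..0x12] <- [6b 9e cb 49 07]
query mem[0x0a]=0x49, mem[0x10]=0xcb, mem[0x06]=0x8b

MEM[0x0a,0x10,0x06] = 49 cb 8b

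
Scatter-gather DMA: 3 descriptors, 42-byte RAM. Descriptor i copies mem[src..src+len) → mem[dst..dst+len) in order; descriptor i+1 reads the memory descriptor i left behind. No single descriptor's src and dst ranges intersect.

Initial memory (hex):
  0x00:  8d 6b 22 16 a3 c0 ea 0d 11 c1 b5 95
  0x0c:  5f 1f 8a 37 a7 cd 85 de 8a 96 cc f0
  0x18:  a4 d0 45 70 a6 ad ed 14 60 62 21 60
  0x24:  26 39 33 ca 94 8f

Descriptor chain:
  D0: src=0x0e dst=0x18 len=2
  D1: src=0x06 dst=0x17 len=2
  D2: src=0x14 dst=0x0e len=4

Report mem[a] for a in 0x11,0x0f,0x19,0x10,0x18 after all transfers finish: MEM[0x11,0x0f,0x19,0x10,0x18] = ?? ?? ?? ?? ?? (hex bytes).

MEM[0x11,0x0f,0x19,0x10,0x18] = ea 96 37 cc 0d

[0] 0x0e->0x18 len=2 : 8a 37
[1] 0x06->0x17 len=2 : ea 0d
[2] 0x14->0x0e len=4 : 8a 96 cc ea
query mem[0x11]=0xea, mem[0x0f]=0x96, mem[0x19]=0x37, mem[0x10]=0xcc, mem[0x18]=0x0d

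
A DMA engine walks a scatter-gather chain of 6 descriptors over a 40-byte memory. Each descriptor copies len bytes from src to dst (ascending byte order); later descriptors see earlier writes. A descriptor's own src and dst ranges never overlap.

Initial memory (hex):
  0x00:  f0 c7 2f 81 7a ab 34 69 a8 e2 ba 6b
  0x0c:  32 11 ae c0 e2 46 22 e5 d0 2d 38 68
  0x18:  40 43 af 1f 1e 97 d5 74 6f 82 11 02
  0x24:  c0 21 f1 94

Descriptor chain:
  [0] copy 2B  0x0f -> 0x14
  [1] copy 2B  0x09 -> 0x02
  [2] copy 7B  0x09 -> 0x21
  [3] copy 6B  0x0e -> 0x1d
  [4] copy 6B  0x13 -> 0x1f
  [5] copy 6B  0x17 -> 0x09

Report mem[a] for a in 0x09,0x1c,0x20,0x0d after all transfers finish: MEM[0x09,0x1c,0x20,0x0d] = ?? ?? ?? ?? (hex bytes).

MEM[0x09,0x1c,0x20,0x0d] = 68 1e c0 1f

D0: mem[0x14..0x15] <- [c0 e2]
D1: mem[0x02..0x03] <- [e2 ba]
D2: mem[0x21..0x27] <- [e2 ba 6b 32 11 ae c0]
D3: mem[0x1d..0x22] <- [ae c0 e2 46 22 e5]
D4: mem[0x1f..0x24] <- [e5 c0 e2 38 68 40]
D5: mem[0x09..0x0e] <- [68 40 43 af 1f 1e]
query mem[0x09]=0x68, mem[0x1c]=0x1e, mem[0x20]=0xc0, mem[0x0d]=0x1f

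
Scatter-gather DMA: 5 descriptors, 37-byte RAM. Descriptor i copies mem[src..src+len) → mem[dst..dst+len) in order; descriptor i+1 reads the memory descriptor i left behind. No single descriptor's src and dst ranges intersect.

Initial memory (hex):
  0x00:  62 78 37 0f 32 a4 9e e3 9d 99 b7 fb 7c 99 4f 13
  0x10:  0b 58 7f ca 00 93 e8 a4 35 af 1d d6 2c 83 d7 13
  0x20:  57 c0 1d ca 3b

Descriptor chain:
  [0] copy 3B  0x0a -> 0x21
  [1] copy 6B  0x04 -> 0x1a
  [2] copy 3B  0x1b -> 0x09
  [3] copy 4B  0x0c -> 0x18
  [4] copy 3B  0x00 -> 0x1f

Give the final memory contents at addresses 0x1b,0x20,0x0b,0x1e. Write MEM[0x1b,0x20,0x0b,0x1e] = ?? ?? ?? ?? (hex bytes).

MEM[0x1b,0x20,0x0b,0x1e] = 13 78 e3 9d

D0: mem[0x21..0x23] <- [b7 fb 7c]
D1: mem[0x1a..0x1f] <- [32 a4 9e e3 9d 99]
D2: mem[0x09..0x0b] <- [a4 9e e3]
D3: mem[0x18..0x1b] <- [7c 99 4f 13]
D4: mem[0x1f..0x21] <- [62 78 37]
query mem[0x1b]=0x13, mem[0x20]=0x78, mem[0x0b]=0xe3, mem[0x1e]=0x9d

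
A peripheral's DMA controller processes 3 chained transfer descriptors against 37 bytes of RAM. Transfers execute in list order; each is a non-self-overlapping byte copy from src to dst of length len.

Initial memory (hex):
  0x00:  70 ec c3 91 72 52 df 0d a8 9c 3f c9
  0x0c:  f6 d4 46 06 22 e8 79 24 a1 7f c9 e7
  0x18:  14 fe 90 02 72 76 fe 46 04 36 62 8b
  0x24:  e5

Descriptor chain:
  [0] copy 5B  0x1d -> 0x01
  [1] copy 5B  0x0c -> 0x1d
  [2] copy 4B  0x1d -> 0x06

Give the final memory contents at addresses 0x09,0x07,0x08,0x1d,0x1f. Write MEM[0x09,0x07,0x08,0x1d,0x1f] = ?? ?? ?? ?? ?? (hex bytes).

MEM[0x09,0x07,0x08,0x1d,0x1f] = 06 d4 46 f6 46

  after D0: wrote 5B at 0x01 = 76fe460436
  after D1: wrote 5B at 0x1d = f6d4460622
  after D2: wrote 4B at 0x06 = f6d44606
query mem[0x09]=0x06, mem[0x07]=0xd4, mem[0x08]=0x46, mem[0x1d]=0xf6, mem[0x1f]=0x46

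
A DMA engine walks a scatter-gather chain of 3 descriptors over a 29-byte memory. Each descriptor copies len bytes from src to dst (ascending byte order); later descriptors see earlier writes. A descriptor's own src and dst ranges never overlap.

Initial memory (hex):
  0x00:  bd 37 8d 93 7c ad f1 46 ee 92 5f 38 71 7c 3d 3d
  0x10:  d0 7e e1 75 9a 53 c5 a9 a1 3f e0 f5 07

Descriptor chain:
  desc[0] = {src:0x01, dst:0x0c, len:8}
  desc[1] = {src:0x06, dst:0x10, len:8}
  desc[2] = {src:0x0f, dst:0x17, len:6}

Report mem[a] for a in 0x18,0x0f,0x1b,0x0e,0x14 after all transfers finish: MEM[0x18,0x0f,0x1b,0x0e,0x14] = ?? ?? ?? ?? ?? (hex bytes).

  after D0: wrote 8B at 0x0c = 378d937cadf146ee
  after D1: wrote 8B at 0x10 = f146ee925f38378d
  after D2: wrote 6B at 0x17 = 7cf146ee925f
query mem[0x18]=0xf1, mem[0x0f]=0x7c, mem[0x1b]=0x92, mem[0x0e]=0x93, mem[0x14]=0x5f

MEM[0x18,0x0f,0x1b,0x0e,0x14] = f1 7c 92 93 5f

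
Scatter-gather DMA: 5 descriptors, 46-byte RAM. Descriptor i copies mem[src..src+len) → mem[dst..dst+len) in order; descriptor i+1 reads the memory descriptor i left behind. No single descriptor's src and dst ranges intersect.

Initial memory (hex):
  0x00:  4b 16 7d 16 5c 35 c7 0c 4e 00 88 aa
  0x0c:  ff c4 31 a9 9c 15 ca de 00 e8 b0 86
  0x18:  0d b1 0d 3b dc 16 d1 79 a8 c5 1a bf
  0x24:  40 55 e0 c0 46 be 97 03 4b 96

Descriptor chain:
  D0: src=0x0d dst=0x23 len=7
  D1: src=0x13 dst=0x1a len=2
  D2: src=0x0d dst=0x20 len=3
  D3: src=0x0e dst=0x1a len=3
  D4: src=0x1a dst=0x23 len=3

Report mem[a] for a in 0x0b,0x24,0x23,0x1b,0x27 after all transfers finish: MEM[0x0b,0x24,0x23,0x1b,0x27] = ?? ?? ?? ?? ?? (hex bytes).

MEM[0x0b,0x24,0x23,0x1b,0x27] = aa a9 31 a9 15

#0 dst[0x23+7] := {0xc4,0x31,0xa9,0x9c,0x15,0xca,0xde}
#1 dst[0x1a+2] := {0xde,0x00}
#2 dst[0x20+3] := {0xc4,0x31,0xa9}
#3 dst[0x1a+3] := {0x31,0xa9,0x9c}
#4 dst[0x23+3] := {0x31,0xa9,0x9c}
query mem[0x0b]=0xaa, mem[0x24]=0xa9, mem[0x23]=0x31, mem[0x1b]=0xa9, mem[0x27]=0x15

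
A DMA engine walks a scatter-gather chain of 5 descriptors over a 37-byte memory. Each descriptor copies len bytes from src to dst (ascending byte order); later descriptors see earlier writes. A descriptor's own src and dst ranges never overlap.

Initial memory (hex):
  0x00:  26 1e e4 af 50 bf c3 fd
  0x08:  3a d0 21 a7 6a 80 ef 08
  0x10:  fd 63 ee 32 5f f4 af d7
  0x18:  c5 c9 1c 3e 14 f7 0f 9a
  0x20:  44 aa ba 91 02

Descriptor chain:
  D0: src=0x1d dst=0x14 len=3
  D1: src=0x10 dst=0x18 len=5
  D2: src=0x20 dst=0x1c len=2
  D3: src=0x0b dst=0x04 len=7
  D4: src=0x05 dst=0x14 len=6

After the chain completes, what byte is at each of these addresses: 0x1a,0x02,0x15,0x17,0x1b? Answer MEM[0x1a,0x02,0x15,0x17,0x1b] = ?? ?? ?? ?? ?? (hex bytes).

MEM[0x1a,0x02,0x15,0x17,0x1b] = ee e4 80 08 32

D0: mem[0x14..0x16] <- [f7 0f 9a]
D1: mem[0x18..0x1c] <- [fd 63 ee 32 f7]
D2: mem[0x1c..0x1d] <- [44 aa]
D3: mem[0x04..0x0a] <- [a7 6a 80 ef 08 fd 63]
D4: mem[0x14..0x19] <- [6a 80 ef 08 fd 63]
query mem[0x1a]=0xee, mem[0x02]=0xe4, mem[0x15]=0x80, mem[0x17]=0x08, mem[0x1b]=0x32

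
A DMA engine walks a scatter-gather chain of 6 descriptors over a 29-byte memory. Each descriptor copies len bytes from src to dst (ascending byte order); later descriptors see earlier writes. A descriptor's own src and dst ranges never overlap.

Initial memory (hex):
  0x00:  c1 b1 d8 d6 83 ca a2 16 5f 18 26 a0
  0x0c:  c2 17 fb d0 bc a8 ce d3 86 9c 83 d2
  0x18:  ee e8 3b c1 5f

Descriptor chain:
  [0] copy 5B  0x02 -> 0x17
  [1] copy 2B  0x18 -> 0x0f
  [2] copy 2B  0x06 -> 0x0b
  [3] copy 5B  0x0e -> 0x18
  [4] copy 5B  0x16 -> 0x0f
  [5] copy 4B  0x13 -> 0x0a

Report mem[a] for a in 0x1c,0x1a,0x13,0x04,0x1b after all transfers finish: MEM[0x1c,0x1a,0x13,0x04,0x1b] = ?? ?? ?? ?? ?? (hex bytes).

  after D0: wrote 5B at 0x17 = d8d683caa2
  after D1: wrote 2B at 0x0f = d683
  after D2: wrote 2B at 0x0b = a216
  after D3: wrote 5B at 0x18 = fbd683a8ce
  after D4: wrote 5B at 0x0f = 83d8fbd683
  after D5: wrote 4B at 0x0a = 83869c83
query mem[0x1c]=0xce, mem[0x1a]=0x83, mem[0x13]=0x83, mem[0x04]=0x83, mem[0x1b]=0xa8

MEM[0x1c,0x1a,0x13,0x04,0x1b] = ce 83 83 83 a8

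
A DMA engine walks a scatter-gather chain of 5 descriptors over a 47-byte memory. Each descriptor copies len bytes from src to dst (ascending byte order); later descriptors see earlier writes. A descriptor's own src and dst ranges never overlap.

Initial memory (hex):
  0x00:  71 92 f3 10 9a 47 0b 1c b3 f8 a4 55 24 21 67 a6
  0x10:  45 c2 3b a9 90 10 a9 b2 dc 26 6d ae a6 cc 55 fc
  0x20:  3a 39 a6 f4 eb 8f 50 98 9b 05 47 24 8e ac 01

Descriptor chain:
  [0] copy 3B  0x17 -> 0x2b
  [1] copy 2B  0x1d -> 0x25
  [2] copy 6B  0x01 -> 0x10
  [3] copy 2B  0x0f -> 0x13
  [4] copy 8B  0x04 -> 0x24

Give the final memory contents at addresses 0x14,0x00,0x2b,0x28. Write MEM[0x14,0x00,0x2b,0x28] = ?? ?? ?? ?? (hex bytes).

  after D0: wrote 3B at 0x2b = b2dc26
  after D1: wrote 2B at 0x25 = cc55
  after D2: wrote 6B at 0x10 = 92f3109a470b
  after D3: wrote 2B at 0x13 = a692
  after D4: wrote 8B at 0x24 = 9a470b1cb3f8a455
query mem[0x14]=0x92, mem[0x00]=0x71, mem[0x2b]=0x55, mem[0x28]=0xb3

MEM[0x14,0x00,0x2b,0x28] = 92 71 55 b3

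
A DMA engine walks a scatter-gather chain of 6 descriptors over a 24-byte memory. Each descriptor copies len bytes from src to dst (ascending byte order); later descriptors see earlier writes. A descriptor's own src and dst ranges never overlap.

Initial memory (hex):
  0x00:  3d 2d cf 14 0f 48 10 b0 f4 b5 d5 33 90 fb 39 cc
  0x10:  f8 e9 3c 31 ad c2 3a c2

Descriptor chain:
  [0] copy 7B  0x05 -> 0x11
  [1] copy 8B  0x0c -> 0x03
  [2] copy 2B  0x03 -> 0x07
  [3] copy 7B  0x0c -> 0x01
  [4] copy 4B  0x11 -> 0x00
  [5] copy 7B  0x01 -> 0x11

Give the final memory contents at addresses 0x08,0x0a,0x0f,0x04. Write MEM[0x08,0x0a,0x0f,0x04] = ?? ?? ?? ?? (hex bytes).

#0 dst[0x11+7] := {0x48,0x10,0xb0,0xf4,0xb5,0xd5,0x33}
#1 dst[0x03+8] := {0x90,0xfb,0x39,0xcc,0xf8,0x48,0x10,0xb0}
#2 dst[0x07+2] := {0x90,0xfb}
#3 dst[0x01+7] := {0x90,0xfb,0x39,0xcc,0xf8,0x48,0x10}
#4 dst[0x00+4] := {0x48,0x10,0xb0,0xf4}
#5 dst[0x11+7] := {0x10,0xb0,0xf4,0xcc,0xf8,0x48,0x10}
query mem[0x08]=0xfb, mem[0x0a]=0xb0, mem[0x0f]=0xcc, mem[0x04]=0xcc

MEM[0x08,0x0a,0x0f,0x04] = fb b0 cc cc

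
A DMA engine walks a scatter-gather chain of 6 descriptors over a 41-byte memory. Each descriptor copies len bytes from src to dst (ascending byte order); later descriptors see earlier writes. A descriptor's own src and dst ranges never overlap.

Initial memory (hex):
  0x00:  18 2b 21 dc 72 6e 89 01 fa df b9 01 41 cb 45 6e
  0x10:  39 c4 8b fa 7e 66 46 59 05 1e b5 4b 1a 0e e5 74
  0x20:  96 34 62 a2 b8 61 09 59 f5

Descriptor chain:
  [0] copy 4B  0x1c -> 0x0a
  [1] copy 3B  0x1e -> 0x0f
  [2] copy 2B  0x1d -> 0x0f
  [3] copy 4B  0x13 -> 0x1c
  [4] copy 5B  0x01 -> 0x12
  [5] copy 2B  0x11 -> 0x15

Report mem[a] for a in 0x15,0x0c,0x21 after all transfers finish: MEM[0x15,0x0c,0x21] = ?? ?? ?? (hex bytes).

  after D0: wrote 4B at 0x0a = 1a0ee574
  after D1: wrote 3B at 0x0f = e57496
  after D2: wrote 2B at 0x0f = 0ee5
  after D3: wrote 4B at 0x1c = fa7e6646
  after D4: wrote 5B at 0x12 = 2b21dc726e
  after D5: wrote 2B at 0x15 = 962b
query mem[0x15]=0x96, mem[0x0c]=0xe5, mem[0x21]=0x34

MEM[0x15,0x0c,0x21] = 96 e5 34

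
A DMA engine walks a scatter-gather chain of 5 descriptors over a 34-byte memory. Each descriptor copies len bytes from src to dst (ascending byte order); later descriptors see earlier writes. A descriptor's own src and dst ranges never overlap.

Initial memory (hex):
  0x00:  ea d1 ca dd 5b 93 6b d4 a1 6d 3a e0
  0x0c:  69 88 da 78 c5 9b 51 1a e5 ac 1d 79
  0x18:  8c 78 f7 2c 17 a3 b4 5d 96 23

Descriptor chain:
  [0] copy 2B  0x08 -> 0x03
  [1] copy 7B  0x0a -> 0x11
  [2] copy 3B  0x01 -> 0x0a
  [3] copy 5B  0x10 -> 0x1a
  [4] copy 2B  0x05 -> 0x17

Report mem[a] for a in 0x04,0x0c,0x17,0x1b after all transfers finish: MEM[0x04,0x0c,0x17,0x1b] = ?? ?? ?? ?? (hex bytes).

#0 dst[0x03+2] := {0xa1,0x6d}
#1 dst[0x11+7] := {0x3a,0xe0,0x69,0x88,0xda,0x78,0xc5}
#2 dst[0x0a+3] := {0xd1,0xca,0xa1}
#3 dst[0x1a+5] := {0xc5,0x3a,0xe0,0x69,0x88}
#4 dst[0x17+2] := {0x93,0x6b}
query mem[0x04]=0x6d, mem[0x0c]=0xa1, mem[0x17]=0x93, mem[0x1b]=0x3a

MEM[0x04,0x0c,0x17,0x1b] = 6d a1 93 3a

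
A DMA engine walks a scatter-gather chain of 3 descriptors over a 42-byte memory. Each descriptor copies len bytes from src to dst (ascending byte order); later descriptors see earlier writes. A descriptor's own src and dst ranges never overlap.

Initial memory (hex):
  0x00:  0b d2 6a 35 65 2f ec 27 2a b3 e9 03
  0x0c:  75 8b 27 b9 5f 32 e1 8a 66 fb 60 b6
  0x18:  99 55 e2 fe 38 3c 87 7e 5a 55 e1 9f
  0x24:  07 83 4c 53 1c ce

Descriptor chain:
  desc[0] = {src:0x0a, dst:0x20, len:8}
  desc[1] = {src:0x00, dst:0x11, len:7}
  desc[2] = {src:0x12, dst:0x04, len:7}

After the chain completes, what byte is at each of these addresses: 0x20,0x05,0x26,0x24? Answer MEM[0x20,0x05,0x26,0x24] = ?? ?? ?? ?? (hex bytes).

[0] 0x0a->0x20 len=8 : e9 03 75 8b 27 b9 5f 32
[1] 0x00->0x11 len=7 : 0b d2 6a 35 65 2f ec
[2] 0x12->0x04 len=7 : d2 6a 35 65 2f ec 99
query mem[0x20]=0xe9, mem[0x05]=0x6a, mem[0x26]=0x5f, mem[0x24]=0x27

MEM[0x20,0x05,0x26,0x24] = e9 6a 5f 27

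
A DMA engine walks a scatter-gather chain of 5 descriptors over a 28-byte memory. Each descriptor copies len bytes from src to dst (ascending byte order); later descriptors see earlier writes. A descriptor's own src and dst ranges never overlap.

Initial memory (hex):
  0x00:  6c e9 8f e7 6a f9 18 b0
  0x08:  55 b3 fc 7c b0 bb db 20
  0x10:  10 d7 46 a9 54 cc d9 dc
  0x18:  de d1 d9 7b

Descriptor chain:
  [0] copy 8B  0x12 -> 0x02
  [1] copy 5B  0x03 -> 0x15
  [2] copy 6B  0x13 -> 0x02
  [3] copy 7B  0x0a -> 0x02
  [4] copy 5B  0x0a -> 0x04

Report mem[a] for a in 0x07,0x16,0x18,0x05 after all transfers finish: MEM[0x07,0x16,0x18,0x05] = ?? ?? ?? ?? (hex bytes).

[0] 0x12->0x02 len=8 : 46 a9 54 cc d9 dc de d1
[1] 0x03->0x15 len=5 : a9 54 cc d9 dc
[2] 0x13->0x02 len=6 : a9 54 a9 54 cc d9
[3] 0x0a->0x02 len=7 : fc 7c b0 bb db 20 10
[4] 0x0a->0x04 len=5 : fc 7c b0 bb db
query mem[0x07]=0xbb, mem[0x16]=0x54, mem[0x18]=0xd9, mem[0x05]=0x7c

MEM[0x07,0x16,0x18,0x05] = bb 54 d9 7c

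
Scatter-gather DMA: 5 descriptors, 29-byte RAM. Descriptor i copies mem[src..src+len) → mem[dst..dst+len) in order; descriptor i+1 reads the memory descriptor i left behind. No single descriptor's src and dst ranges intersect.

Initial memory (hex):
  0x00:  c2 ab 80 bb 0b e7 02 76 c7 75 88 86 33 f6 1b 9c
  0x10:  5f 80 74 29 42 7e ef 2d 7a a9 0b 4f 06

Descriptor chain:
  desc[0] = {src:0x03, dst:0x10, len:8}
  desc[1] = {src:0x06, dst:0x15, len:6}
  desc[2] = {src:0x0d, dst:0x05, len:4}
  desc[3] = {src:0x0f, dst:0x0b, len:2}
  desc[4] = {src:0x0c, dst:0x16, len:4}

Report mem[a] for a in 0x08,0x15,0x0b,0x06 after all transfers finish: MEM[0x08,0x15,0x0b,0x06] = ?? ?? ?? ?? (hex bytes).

  after D0: wrote 8B at 0x10 = bb0be70276c77588
  after D1: wrote 6B at 0x15 = 0276c7758886
  after D2: wrote 4B at 0x05 = f61b9cbb
  after D3: wrote 2B at 0x0b = 9cbb
  after D4: wrote 4B at 0x16 = bbf61b9c
query mem[0x08]=0xbb, mem[0x15]=0x02, mem[0x0b]=0x9c, mem[0x06]=0x1b

MEM[0x08,0x15,0x0b,0x06] = bb 02 9c 1b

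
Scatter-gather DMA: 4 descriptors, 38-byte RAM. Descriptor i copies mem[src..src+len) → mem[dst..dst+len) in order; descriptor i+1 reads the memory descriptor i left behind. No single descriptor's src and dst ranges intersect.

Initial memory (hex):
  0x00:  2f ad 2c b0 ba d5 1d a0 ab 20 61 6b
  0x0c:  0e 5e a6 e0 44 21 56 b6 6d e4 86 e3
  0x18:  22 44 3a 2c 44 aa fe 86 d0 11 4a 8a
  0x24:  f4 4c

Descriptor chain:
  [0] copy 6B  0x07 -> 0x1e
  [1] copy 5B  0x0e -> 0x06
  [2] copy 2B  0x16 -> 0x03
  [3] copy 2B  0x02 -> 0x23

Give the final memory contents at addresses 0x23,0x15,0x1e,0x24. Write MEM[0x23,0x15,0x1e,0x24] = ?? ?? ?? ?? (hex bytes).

MEM[0x23,0x15,0x1e,0x24] = 2c e4 a0 86

D0: mem[0x1e..0x23] <- [a0 ab 20 61 6b 0e]
D1: mem[0x06..0x0a] <- [a6 e0 44 21 56]
D2: mem[0x03..0x04] <- [86 e3]
D3: mem[0x23..0x24] <- [2c 86]
query mem[0x23]=0x2c, mem[0x15]=0xe4, mem[0x1e]=0xa0, mem[0x24]=0x86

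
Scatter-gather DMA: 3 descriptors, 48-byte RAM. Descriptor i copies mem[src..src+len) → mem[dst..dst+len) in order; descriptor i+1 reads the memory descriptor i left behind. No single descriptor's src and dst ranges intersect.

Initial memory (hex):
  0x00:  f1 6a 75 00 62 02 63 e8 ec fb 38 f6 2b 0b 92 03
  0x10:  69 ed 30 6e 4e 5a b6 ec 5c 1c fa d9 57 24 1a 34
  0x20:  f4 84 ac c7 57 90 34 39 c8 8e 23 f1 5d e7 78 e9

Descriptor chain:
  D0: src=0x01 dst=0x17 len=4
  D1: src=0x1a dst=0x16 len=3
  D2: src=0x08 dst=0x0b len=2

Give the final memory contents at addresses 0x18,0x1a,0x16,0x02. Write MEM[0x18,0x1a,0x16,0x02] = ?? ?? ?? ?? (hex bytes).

[0] 0x01->0x17 len=4 : 6a 75 00 62
[1] 0x1a->0x16 len=3 : 62 d9 57
[2] 0x08->0x0b len=2 : ec fb
query mem[0x18]=0x57, mem[0x1a]=0x62, mem[0x16]=0x62, mem[0x02]=0x75

MEM[0x18,0x1a,0x16,0x02] = 57 62 62 75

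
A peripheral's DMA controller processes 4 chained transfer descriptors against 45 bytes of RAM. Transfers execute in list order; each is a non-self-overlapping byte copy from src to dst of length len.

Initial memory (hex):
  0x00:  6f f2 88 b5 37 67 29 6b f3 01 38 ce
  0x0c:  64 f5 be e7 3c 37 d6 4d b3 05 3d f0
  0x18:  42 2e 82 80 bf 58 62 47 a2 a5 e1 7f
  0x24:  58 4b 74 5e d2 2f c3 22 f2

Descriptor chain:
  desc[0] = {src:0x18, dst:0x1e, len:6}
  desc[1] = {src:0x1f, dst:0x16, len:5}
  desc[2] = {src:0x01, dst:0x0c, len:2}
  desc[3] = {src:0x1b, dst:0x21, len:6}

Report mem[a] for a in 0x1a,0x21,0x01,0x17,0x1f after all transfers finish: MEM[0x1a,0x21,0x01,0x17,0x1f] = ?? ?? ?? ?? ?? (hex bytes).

  after D0: wrote 6B at 0x1e = 422e8280bf58
  after D1: wrote 5B at 0x16 = 2e8280bf58
  after D2: wrote 2B at 0x0c = f288
  after D3: wrote 6B at 0x21 = 80bf58422e82
query mem[0x1a]=0x58, mem[0x21]=0x80, mem[0x01]=0xf2, mem[0x17]=0x82, mem[0x1f]=0x2e

MEM[0x1a,0x21,0x01,0x17,0x1f] = 58 80 f2 82 2e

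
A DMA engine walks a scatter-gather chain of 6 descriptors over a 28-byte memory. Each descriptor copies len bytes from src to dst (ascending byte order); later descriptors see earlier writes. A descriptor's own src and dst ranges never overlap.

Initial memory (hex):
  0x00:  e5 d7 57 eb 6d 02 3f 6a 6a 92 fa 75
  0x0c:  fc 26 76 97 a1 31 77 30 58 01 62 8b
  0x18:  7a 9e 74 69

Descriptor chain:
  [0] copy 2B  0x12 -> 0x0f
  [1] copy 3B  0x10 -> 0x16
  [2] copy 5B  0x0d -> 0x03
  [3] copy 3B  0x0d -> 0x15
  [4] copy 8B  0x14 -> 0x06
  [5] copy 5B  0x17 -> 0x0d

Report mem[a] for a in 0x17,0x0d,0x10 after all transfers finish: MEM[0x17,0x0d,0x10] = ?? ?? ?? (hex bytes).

  after D0: wrote 2B at 0x0f = 7730
  after D1: wrote 3B at 0x16 = 303177
  after D2: wrote 5B at 0x03 = 2676773031
  after D3: wrote 3B at 0x15 = 267677
  after D4: wrote 8B at 0x06 = 58267677779e7469
  after D5: wrote 5B at 0x0d = 77779e7469
query mem[0x17]=0x77, mem[0x0d]=0x77, mem[0x10]=0x74

MEM[0x17,0x0d,0x10] = 77 77 74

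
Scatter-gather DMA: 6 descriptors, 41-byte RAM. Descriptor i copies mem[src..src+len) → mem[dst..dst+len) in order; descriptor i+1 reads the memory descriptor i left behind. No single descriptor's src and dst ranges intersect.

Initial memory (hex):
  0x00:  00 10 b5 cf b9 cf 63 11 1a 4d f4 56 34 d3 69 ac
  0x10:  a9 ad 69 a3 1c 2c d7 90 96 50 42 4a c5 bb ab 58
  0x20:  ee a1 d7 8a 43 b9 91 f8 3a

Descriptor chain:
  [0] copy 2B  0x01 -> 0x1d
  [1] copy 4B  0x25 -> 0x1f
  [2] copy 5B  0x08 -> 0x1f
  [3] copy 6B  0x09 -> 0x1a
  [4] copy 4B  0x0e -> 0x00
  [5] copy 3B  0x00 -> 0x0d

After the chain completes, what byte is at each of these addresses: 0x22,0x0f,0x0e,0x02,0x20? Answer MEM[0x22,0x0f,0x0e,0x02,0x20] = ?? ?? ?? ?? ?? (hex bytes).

MEM[0x22,0x0f,0x0e,0x02,0x20] = 56 a9 ac a9 4d

#0 dst[0x1d+2] := {0x10,0xb5}
#1 dst[0x1f+4] := {0xb9,0x91,0xf8,0x3a}
#2 dst[0x1f+5] := {0x1a,0x4d,0xf4,0x56,0x34}
#3 dst[0x1a+6] := {0x4d,0xf4,0x56,0x34,0xd3,0x69}
#4 dst[0x00+4] := {0x69,0xac,0xa9,0xad}
#5 dst[0x0d+3] := {0x69,0xac,0xa9}
query mem[0x22]=0x56, mem[0x0f]=0xa9, mem[0x0e]=0xac, mem[0x02]=0xa9, mem[0x20]=0x4d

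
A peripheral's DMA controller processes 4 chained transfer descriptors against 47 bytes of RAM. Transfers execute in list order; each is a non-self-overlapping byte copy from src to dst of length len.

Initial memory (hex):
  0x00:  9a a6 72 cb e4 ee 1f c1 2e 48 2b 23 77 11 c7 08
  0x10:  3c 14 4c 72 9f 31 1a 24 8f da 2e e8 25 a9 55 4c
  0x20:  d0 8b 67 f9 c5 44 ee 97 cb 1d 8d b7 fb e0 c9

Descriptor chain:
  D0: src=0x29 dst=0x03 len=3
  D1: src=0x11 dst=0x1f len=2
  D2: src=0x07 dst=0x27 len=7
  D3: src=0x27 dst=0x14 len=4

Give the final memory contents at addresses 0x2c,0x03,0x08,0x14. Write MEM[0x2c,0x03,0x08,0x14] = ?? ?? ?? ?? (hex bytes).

  after D0: wrote 3B at 0x03 = 1d8db7
  after D1: wrote 2B at 0x1f = 144c
  after D2: wrote 7B at 0x27 = c12e482b237711
  after D3: wrote 4B at 0x14 = c12e482b
query mem[0x2c]=0x77, mem[0x03]=0x1d, mem[0x08]=0x2e, mem[0x14]=0xc1

MEM[0x2c,0x03,0x08,0x14] = 77 1d 2e c1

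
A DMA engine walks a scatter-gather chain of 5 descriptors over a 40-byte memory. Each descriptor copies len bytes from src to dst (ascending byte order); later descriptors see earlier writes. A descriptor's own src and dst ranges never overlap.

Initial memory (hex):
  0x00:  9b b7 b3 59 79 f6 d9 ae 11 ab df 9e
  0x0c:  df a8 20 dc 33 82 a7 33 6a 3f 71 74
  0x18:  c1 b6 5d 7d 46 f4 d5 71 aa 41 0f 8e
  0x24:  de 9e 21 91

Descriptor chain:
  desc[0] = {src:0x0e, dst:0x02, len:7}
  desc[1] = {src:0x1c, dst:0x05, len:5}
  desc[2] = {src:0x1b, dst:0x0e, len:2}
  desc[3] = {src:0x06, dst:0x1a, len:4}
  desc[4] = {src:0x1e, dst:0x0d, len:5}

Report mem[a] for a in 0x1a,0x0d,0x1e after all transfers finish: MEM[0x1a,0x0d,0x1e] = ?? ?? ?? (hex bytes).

#0 dst[0x02+7] := {0x20,0xdc,0x33,0x82,0xa7,0x33,0x6a}
#1 dst[0x05+5] := {0x46,0xf4,0xd5,0x71,0xaa}
#2 dst[0x0e+2] := {0x7d,0x46}
#3 dst[0x1a+4] := {0xf4,0xd5,0x71,0xaa}
#4 dst[0x0d+5] := {0xd5,0x71,0xaa,0x41,0x0f}
query mem[0x1a]=0xf4, mem[0x0d]=0xd5, mem[0x1e]=0xd5

MEM[0x1a,0x0d,0x1e] = f4 d5 d5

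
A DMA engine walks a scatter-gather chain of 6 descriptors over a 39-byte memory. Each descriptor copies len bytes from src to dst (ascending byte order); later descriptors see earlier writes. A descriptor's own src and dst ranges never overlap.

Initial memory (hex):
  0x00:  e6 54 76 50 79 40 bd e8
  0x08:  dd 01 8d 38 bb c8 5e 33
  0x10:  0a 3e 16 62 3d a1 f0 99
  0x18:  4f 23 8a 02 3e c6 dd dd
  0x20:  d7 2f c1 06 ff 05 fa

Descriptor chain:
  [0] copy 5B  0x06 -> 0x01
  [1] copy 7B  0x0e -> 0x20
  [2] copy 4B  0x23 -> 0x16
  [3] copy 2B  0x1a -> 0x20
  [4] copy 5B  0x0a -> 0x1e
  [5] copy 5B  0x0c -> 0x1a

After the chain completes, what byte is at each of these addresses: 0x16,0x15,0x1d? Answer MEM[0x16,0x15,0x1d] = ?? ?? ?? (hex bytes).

MEM[0x16,0x15,0x1d] = 3e a1 33

[0] 0x06->0x01 len=5 : bd e8 dd 01 8d
[1] 0x0e->0x20 len=7 : 5e 33 0a 3e 16 62 3d
[2] 0x23->0x16 len=4 : 3e 16 62 3d
[3] 0x1a->0x20 len=2 : 8a 02
[4] 0x0a->0x1e len=5 : 8d 38 bb c8 5e
[5] 0x0c->0x1a len=5 : bb c8 5e 33 0a
query mem[0x16]=0x3e, mem[0x15]=0xa1, mem[0x1d]=0x33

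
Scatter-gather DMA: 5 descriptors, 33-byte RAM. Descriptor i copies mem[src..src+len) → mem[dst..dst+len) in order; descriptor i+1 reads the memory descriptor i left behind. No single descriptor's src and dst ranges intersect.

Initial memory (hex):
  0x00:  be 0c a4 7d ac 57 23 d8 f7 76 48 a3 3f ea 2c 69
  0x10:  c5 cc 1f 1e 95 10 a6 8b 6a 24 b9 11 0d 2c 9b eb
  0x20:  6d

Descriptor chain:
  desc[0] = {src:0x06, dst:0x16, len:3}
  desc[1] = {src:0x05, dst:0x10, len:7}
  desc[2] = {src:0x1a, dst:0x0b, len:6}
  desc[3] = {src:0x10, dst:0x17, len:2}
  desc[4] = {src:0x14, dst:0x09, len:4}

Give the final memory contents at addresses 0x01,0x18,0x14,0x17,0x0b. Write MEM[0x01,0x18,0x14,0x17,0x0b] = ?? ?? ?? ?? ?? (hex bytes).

MEM[0x01,0x18,0x14,0x17,0x0b] = 0c 23 76 eb a3

#0 dst[0x16+3] := {0x23,0xd8,0xf7}
#1 dst[0x10+7] := {0x57,0x23,0xd8,0xf7,0x76,0x48,0xa3}
#2 dst[0x0b+6] := {0xb9,0x11,0x0d,0x2c,0x9b,0xeb}
#3 dst[0x17+2] := {0xeb,0x23}
#4 dst[0x09+4] := {0x76,0x48,0xa3,0xeb}
query mem[0x01]=0x0c, mem[0x18]=0x23, mem[0x14]=0x76, mem[0x17]=0xeb, mem[0x0b]=0xa3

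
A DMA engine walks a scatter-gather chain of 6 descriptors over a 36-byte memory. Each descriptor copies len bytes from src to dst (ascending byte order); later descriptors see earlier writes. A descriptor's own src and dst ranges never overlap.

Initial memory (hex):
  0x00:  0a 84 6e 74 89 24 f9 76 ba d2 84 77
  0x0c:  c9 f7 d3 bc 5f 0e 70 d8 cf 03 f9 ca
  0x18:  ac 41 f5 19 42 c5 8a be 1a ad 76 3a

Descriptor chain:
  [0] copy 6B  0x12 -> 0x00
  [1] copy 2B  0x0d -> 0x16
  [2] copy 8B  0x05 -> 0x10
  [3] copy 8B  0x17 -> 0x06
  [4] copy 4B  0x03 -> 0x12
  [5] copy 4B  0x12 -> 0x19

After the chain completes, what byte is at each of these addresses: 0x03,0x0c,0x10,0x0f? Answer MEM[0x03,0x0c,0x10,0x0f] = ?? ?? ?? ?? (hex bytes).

MEM[0x03,0x0c,0x10,0x0f] = 03 c5 ca bc

D0: mem[0x00..0x05] <- [70 d8 cf 03 f9 ca]
D1: mem[0x16..0x17] <- [f7 d3]
D2: mem[0x10..0x17] <- [ca f9 76 ba d2 84 77 c9]
D3: mem[0x06..0x0d] <- [c9 ac 41 f5 19 42 c5 8a]
D4: mem[0x12..0x15] <- [03 f9 ca c9]
D5: mem[0x19..0x1c] <- [03 f9 ca c9]
query mem[0x03]=0x03, mem[0x0c]=0xc5, mem[0x10]=0xca, mem[0x0f]=0xbc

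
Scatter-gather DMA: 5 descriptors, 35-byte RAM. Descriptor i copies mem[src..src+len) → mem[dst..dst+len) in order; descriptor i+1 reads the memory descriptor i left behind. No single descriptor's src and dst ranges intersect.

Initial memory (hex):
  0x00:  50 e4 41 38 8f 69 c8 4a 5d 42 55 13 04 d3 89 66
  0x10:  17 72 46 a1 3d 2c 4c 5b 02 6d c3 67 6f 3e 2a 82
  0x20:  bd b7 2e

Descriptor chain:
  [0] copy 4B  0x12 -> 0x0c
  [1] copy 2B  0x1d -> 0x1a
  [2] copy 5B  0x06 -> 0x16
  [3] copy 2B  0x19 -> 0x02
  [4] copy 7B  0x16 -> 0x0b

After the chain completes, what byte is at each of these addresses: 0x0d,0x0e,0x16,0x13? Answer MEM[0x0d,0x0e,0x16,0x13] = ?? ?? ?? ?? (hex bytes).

MEM[0x0d,0x0e,0x16,0x13] = 5d 42 c8 a1

D0: mem[0x0c..0x0f] <- [46 a1 3d 2c]
D1: mem[0x1a..0x1b] <- [3e 2a]
D2: mem[0x16..0x1a] <- [c8 4a 5d 42 55]
D3: mem[0x02..0x03] <- [42 55]
D4: mem[0x0b..0x11] <- [c8 4a 5d 42 55 2a 6f]
query mem[0x0d]=0x5d, mem[0x0e]=0x42, mem[0x16]=0xc8, mem[0x13]=0xa1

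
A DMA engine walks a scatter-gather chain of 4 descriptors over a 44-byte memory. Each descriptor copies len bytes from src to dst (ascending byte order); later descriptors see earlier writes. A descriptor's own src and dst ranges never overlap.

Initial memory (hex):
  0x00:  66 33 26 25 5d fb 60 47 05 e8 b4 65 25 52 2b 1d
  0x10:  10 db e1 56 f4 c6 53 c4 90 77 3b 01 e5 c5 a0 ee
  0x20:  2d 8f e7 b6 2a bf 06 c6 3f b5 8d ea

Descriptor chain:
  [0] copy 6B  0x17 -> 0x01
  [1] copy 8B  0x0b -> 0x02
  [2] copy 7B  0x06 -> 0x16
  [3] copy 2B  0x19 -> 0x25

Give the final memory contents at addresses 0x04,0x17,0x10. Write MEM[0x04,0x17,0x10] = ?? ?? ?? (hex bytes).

#0 dst[0x01+6] := {0xc4,0x90,0x77,0x3b,0x01,0xe5}
#1 dst[0x02+8] := {0x65,0x25,0x52,0x2b,0x1d,0x10,0xdb,0xe1}
#2 dst[0x16+7] := {0x1d,0x10,0xdb,0xe1,0xb4,0x65,0x25}
#3 dst[0x25+2] := {0xe1,0xb4}
query mem[0x04]=0x52, mem[0x17]=0x10, mem[0x10]=0x10

MEM[0x04,0x17,0x10] = 52 10 10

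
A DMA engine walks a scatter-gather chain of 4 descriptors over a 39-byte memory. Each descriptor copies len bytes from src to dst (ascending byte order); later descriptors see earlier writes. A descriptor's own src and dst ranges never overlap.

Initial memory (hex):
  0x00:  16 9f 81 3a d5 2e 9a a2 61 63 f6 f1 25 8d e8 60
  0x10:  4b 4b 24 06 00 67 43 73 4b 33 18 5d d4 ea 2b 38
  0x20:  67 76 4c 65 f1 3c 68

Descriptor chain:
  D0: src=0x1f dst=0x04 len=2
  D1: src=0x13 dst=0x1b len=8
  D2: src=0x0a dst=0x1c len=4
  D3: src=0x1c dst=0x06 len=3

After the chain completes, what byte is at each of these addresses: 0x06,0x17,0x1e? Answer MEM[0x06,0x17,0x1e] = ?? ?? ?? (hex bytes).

MEM[0x06,0x17,0x1e] = f6 73 25

[0] 0x1f->0x04 len=2 : 38 67
[1] 0x13->0x1b len=8 : 06 00 67 43 73 4b 33 18
[2] 0x0a->0x1c len=4 : f6 f1 25 8d
[3] 0x1c->0x06 len=3 : f6 f1 25
query mem[0x06]=0xf6, mem[0x17]=0x73, mem[0x1e]=0x25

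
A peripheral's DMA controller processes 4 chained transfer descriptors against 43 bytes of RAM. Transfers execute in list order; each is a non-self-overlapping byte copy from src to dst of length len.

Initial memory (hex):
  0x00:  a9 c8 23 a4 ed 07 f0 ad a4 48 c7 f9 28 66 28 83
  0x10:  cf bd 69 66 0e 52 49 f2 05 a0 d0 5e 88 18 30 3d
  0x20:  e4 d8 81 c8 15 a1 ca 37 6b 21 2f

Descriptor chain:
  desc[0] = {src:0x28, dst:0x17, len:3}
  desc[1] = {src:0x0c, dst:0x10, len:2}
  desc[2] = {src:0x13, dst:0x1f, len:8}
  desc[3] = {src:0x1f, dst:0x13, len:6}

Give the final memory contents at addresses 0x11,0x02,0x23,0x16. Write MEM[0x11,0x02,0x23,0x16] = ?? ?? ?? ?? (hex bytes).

MEM[0x11,0x02,0x23,0x16] = 66 23 6b 49

D0: mem[0x17..0x19] <- [6b 21 2f]
D1: mem[0x10..0x11] <- [28 66]
D2: mem[0x1f..0x26] <- [66 0e 52 49 6b 21 2f d0]
D3: mem[0x13..0x18] <- [66 0e 52 49 6b 21]
query mem[0x11]=0x66, mem[0x02]=0x23, mem[0x23]=0x6b, mem[0x16]=0x49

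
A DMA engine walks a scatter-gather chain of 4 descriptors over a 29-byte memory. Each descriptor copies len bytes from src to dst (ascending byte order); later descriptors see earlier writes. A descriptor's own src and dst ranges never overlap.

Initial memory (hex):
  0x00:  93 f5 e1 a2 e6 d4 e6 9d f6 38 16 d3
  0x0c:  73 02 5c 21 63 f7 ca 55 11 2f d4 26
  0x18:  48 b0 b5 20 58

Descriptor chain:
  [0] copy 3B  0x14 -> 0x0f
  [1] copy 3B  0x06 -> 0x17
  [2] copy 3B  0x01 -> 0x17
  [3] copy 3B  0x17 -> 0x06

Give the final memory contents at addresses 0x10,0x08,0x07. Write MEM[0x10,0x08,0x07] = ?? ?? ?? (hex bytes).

MEM[0x10,0x08,0x07] = 2f a2 e1

  after D0: wrote 3B at 0x0f = 112fd4
  after D1: wrote 3B at 0x17 = e69df6
  after D2: wrote 3B at 0x17 = f5e1a2
  after D3: wrote 3B at 0x06 = f5e1a2
query mem[0x10]=0x2f, mem[0x08]=0xa2, mem[0x07]=0xe1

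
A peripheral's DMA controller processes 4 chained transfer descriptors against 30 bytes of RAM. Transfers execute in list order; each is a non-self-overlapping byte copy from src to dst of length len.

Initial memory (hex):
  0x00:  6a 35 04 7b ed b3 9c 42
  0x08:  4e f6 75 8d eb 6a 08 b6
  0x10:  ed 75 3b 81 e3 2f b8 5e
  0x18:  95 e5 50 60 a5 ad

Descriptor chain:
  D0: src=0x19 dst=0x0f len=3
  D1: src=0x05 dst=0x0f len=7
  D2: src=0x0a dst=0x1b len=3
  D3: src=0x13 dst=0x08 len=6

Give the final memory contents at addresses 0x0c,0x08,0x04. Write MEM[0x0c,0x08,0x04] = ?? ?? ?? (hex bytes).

  after D0: wrote 3B at 0x0f = e55060
  after D1: wrote 7B at 0x0f = b39c424ef6758d
  after D2: wrote 3B at 0x1b = 758deb
  after D3: wrote 6B at 0x08 = f6758db85e95
query mem[0x0c]=0x5e, mem[0x08]=0xf6, mem[0x04]=0xed

MEM[0x0c,0x08,0x04] = 5e f6 ed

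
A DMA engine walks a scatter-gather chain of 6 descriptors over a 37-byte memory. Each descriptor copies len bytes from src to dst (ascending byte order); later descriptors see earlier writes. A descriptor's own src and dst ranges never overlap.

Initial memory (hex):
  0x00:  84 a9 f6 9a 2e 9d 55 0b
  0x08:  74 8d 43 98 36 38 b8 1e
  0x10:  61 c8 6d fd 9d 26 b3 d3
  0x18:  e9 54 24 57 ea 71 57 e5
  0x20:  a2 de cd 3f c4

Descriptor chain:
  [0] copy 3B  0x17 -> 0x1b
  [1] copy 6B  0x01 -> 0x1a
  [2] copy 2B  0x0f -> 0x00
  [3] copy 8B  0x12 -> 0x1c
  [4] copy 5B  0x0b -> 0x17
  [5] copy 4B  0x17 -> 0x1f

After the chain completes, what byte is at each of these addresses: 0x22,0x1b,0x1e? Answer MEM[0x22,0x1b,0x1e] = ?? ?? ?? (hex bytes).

MEM[0x22,0x1b,0x1e] = b8 1e 9d

[0] 0x17->0x1b len=3 : d3 e9 54
[1] 0x01->0x1a len=6 : a9 f6 9a 2e 9d 55
[2] 0x0f->0x00 len=2 : 1e 61
[3] 0x12->0x1c len=8 : 6d fd 9d 26 b3 d3 e9 54
[4] 0x0b->0x17 len=5 : 98 36 38 b8 1e
[5] 0x17->0x1f len=4 : 98 36 38 b8
query mem[0x22]=0xb8, mem[0x1b]=0x1e, mem[0x1e]=0x9d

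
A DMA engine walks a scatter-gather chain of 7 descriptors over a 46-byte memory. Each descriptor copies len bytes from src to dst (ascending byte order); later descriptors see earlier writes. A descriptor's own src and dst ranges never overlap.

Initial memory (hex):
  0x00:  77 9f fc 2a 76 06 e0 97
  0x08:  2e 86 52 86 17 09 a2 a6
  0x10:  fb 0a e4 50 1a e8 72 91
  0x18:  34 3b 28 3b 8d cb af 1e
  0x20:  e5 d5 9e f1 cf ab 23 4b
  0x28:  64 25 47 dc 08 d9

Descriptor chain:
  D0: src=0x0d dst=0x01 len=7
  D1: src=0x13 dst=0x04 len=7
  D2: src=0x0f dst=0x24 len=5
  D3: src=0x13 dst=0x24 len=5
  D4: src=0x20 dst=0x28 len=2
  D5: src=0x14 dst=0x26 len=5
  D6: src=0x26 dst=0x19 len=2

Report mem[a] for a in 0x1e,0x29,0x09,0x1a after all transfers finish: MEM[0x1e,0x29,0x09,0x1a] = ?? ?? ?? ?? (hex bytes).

  after D0: wrote 7B at 0x01 = 09a2a6fb0ae450
  after D1: wrote 7B at 0x04 = 501ae87291343b
  after D2: wrote 5B at 0x24 = a6fb0ae450
  after D3: wrote 5B at 0x24 = 501ae87291
  after D4: wrote 2B at 0x28 = e5d5
  after D5: wrote 5B at 0x26 = 1ae8729134
  after D6: wrote 2B at 0x19 = 1ae8
query mem[0x1e]=0xaf, mem[0x29]=0x91, mem[0x09]=0x34, mem[0x1a]=0xe8

MEM[0x1e,0x29,0x09,0x1a] = af 91 34 e8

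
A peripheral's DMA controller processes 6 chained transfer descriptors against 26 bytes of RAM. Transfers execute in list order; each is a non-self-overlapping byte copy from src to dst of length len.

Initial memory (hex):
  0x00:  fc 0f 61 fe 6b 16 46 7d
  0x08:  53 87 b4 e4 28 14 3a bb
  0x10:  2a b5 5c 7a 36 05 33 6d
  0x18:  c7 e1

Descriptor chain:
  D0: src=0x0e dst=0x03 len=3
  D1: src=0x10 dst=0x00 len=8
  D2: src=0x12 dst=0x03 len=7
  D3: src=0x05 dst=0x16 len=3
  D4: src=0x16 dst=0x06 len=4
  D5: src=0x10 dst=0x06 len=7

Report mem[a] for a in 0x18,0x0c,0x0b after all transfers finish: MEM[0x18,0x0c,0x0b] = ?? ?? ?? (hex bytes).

MEM[0x18,0x0c,0x0b] = 33 36 05

[0] 0x0e->0x03 len=3 : 3a bb 2a
[1] 0x10->0x00 len=8 : 2a b5 5c 7a 36 05 33 6d
[2] 0x12->0x03 len=7 : 5c 7a 36 05 33 6d c7
[3] 0x05->0x16 len=3 : 36 05 33
[4] 0x16->0x06 len=4 : 36 05 33 e1
[5] 0x10->0x06 len=7 : 2a b5 5c 7a 36 05 36
query mem[0x18]=0x33, mem[0x0c]=0x36, mem[0x0b]=0x05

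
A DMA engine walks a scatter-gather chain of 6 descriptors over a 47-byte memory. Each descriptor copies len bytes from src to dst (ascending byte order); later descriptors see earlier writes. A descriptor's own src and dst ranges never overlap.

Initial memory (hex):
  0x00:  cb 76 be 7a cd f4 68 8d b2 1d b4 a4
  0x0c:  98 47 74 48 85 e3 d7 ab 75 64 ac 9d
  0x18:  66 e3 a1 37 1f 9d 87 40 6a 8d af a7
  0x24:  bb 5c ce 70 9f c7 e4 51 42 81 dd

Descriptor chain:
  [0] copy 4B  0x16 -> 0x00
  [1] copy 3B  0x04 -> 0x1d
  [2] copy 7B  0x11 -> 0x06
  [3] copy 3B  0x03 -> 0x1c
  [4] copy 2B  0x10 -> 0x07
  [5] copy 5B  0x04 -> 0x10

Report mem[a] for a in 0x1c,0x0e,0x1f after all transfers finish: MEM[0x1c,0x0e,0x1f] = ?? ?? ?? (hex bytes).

MEM[0x1c,0x0e,0x1f] = e3 74 68

#0 dst[0x00+4] := {0xac,0x9d,0x66,0xe3}
#1 dst[0x1d+3] := {0xcd,0xf4,0x68}
#2 dst[0x06+7] := {0xe3,0xd7,0xab,0x75,0x64,0xac,0x9d}
#3 dst[0x1c+3] := {0xe3,0xcd,0xf4}
#4 dst[0x07+2] := {0x85,0xe3}
#5 dst[0x10+5] := {0xcd,0xf4,0xe3,0x85,0xe3}
query mem[0x1c]=0xe3, mem[0x0e]=0x74, mem[0x1f]=0x68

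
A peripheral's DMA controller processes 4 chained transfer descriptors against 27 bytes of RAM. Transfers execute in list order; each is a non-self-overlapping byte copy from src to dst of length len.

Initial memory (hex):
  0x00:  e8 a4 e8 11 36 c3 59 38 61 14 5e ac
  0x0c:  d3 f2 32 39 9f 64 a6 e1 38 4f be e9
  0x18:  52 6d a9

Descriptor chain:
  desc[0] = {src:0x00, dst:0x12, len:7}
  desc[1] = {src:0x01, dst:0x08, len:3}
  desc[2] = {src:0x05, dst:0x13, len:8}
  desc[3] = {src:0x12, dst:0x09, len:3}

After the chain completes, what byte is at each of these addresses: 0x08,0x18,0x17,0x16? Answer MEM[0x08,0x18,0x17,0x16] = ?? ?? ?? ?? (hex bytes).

D0: mem[0x12..0x18] <- [e8 a4 e8 11 36 c3 59]
D1: mem[0x08..0x0a] <- [a4 e8 11]
D2: mem[0x13..0x1a] <- [c3 59 38 a4 e8 11 ac d3]
D3: mem[0x09..0x0b] <- [e8 c3 59]
query mem[0x08]=0xa4, mem[0x18]=0x11, mem[0x17]=0xe8, mem[0x16]=0xa4

MEM[0x08,0x18,0x17,0x16] = a4 11 e8 a4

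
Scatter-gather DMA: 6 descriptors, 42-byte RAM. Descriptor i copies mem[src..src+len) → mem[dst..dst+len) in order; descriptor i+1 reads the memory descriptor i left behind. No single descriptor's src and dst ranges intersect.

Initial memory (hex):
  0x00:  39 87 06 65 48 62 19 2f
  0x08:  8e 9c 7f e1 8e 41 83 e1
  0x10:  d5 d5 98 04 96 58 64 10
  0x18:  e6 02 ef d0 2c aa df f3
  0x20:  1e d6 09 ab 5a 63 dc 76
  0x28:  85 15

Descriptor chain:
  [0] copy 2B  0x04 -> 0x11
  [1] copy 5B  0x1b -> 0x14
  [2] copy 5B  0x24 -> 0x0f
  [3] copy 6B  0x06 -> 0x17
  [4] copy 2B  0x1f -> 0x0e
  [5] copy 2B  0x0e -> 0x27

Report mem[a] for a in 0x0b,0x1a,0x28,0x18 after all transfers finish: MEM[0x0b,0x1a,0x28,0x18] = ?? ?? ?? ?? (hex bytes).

[0] 0x04->0x11 len=2 : 48 62
[1] 0x1b->0x14 len=5 : d0 2c aa df f3
[2] 0x24->0x0f len=5 : 5a 63 dc 76 85
[3] 0x06->0x17 len=6 : 19 2f 8e 9c 7f e1
[4] 0x1f->0x0e len=2 : f3 1e
[5] 0x0e->0x27 len=2 : f3 1e
query mem[0x0b]=0xe1, mem[0x1a]=0x9c, mem[0x28]=0x1e, mem[0x18]=0x2f

MEM[0x0b,0x1a,0x28,0x18] = e1 9c 1e 2f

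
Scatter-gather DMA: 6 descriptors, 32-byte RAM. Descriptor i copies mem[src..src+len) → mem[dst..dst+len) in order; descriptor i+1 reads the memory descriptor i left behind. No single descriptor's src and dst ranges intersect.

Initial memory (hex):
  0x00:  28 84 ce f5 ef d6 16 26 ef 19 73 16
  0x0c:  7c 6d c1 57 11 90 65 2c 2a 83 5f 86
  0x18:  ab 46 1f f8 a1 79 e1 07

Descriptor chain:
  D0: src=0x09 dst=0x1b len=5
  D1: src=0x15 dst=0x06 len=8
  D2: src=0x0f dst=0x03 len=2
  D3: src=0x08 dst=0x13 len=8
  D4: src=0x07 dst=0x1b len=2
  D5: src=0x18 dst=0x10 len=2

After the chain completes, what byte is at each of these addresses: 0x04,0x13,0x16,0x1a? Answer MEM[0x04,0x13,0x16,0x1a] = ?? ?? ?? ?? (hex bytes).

MEM[0x04,0x13,0x16,0x1a] = 11 86 1f 57

  after D0: wrote 5B at 0x1b = 1973167c6d
  after D1: wrote 8B at 0x06 = 835f86ab461f1973
  after D2: wrote 2B at 0x03 = 5711
  after D3: wrote 8B at 0x13 = 86ab461f1973c157
  after D4: wrote 2B at 0x1b = 5f86
  after D5: wrote 2B at 0x10 = 73c1
query mem[0x04]=0x11, mem[0x13]=0x86, mem[0x16]=0x1f, mem[0x1a]=0x57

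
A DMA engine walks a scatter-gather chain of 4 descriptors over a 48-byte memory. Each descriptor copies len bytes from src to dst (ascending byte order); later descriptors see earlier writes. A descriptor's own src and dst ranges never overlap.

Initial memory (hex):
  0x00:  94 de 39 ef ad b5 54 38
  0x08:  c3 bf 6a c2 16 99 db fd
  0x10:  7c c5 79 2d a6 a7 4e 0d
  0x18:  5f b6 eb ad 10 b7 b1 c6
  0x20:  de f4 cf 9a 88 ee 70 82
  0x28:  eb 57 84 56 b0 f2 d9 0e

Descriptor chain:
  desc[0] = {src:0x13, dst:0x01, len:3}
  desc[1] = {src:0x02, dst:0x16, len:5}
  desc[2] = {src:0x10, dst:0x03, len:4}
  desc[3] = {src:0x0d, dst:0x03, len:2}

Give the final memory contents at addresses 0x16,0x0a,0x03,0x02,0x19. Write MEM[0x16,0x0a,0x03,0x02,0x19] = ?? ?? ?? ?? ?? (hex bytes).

MEM[0x16,0x0a,0x03,0x02,0x19] = a6 6a 99 a6 b5

D0: mem[0x01..0x03] <- [2d a6 a7]
D1: mem[0x16..0x1a] <- [a6 a7 ad b5 54]
D2: mem[0x03..0x06] <- [7c c5 79 2d]
D3: mem[0x03..0x04] <- [99 db]
query mem[0x16]=0xa6, mem[0x0a]=0x6a, mem[0x03]=0x99, mem[0x02]=0xa6, mem[0x19]=0xb5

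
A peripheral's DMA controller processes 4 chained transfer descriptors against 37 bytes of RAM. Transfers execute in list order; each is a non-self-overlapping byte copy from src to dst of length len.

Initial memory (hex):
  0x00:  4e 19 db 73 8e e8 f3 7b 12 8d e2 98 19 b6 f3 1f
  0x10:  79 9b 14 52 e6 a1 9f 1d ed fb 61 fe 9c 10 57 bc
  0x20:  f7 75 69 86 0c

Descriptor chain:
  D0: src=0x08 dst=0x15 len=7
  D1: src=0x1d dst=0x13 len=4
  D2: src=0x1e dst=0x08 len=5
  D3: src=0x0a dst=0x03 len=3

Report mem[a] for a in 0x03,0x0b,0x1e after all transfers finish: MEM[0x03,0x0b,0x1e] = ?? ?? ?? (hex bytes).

#0 dst[0x15+7] := {0x12,0x8d,0xe2,0x98,0x19,0xb6,0xf3}
#1 dst[0x13+4] := {0x10,0x57,0xbc,0xf7}
#2 dst[0x08+5] := {0x57,0xbc,0xf7,0x75,0x69}
#3 dst[0x03+3] := {0xf7,0x75,0x69}
query mem[0x03]=0xf7, mem[0x0b]=0x75, mem[0x1e]=0x57

MEM[0x03,0x0b,0x1e] = f7 75 57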